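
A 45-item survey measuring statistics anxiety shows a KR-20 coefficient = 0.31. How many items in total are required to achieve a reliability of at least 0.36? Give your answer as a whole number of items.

57

Rearranging the Spearman-Brown formula for n,
n = r*(1 − r) / [ r (1 − r*) ]
n = [0.36 × 0.69] / [0.31 × 0.64]
  = 0.2484 / 0.1984 = 1.2520
So the test needs 1.2520 × 45 ≈ 56.34 items; rounding up, 57.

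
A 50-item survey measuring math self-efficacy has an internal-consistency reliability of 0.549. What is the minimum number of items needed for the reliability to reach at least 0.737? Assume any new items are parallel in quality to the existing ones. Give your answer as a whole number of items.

Invert Spearman-Brown to solve for n:
n = r*(1 − r) / [ r (1 − r*) ]
n = 0.737 × (1 − 0.549) / [ 0.549 × (1 − 0.737) ]
  = 0.332387 / 0.144387 = 2.3021
So the test needs 2.3021 × 50 ≈ 115.10 items; rounding up, 116.

116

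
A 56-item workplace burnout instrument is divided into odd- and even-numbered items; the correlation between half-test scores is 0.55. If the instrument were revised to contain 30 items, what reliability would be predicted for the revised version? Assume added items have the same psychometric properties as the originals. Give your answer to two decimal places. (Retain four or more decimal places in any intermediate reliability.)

Spearman-Brown correction (n = 2): r_full = 2·0.55/(1 + 0.55) = 0.7097
Length factor from 56 to 30 items: n = 30/56 = 0.5357
r_new = n·r_full / (1 + (n − 1)·r_full) = 0.3802 / 0.6705 ≈ 0.5670

0.57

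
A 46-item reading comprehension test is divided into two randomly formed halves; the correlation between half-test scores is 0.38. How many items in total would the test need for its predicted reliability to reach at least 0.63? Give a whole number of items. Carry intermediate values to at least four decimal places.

64

r_full = 2(0.38)/(1 + 0.38) = 0.5507
Solve Spearman-Brown for n: n = 0.63(1 − 0.5507) / [0.5507(1 − 0.63)] = 1.3892
Required items = 1.3892 × 46 = 63.90, so 64 items.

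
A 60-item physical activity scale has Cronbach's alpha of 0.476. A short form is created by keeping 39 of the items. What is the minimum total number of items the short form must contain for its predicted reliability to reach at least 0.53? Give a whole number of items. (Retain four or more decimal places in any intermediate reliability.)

Short-form reliability: n = 39/60 = 0.6500; r_39 = n·r/(1+(n−1)r) ≈ 0.3713
Then solve for n' with r_old = 0.3713, r_target = 0.53: n' = 0.53(1 − 0.3713)/[0.3713(1 − 0.53)] = 1.9094
Total items = 1.9094 × 39 = 74.47, rounded up to 75.

75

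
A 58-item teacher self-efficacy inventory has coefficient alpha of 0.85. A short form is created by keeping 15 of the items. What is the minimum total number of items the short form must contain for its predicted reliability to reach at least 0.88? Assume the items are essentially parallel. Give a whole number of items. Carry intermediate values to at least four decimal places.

76

Short-form reliability: n = 15/58 = 0.2586; r_15 = n·r/(1+(n−1)r) ≈ 0.5944
Then solve for n' with r_old = 0.5944, r_target = 0.88: n' = 0.88(1 − 0.5944)/[0.5944(1 − 0.88)] = 5.0040
Total items = 5.0040 × 15 = 75.06, rounded up to 76.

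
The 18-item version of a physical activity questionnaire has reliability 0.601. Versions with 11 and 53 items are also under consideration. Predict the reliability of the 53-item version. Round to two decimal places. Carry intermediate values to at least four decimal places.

The 11-item form is not needed; work directly from the 18-item form with n = 53/18 = 2.9444.
r_{53} = n·r / (1 + (n − 1)·r) = 1.7696 / 2.1686 ≈ 0.8160

0.82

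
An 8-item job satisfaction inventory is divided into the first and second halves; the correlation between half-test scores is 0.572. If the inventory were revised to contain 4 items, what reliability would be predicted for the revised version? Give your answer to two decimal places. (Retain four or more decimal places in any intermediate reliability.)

Spearman-Brown correction (n = 2): r_full = 2·0.572/(1 + 0.572) = 0.7277
Then adjust to 4 items: n = 4/8 = 0.5000
r_new = n·r_full / (1 + (n − 1)·r_full) = 0.3639 / 0.6361 ≈ 0.5721

0.57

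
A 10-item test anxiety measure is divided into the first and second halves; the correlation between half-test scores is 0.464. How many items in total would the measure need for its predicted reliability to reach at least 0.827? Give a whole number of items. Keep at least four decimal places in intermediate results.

28

r_full = 2(0.464)/(1 + 0.464) = 0.6339
Solve Spearman-Brown for n: n = 0.827(1 − 0.6339) / [0.6339(1 − 0.827)] = 2.7608
Required items = 2.7608 × 10 = 27.61, so 28 items.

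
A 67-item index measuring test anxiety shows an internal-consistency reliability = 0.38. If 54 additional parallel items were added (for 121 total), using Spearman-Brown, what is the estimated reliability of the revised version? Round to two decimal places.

0.53

Length ratio n = 121/67 = 1.806
r_new = (1.806 × 0.38) / (1 + (1.806 − 1) × 0.38)
r_new = 0.6863 / 1.3063 ≈ 0.5254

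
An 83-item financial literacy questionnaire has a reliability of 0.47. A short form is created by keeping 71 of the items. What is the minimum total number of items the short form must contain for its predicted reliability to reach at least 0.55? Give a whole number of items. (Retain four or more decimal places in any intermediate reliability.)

115

Short-form reliability: n = 71/83 = 0.8554; r_71 = n·r/(1+(n−1)r) ≈ 0.4314
Length factor from the short form to reach 0.55: n' = 0.55(1 − 0.4314) / [0.4314(1 − 0.55)] ≈ 1.6109
Items = 1.6109 × 71 ≈ 114.37 → 115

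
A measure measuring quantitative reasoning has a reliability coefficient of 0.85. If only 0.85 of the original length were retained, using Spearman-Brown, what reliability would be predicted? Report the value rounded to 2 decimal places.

0.83

By Spearman-Brown, r_new = n r / (1 + (n − 1) r).
r_new = 0.85·0.85 / [1 + (0.85 − 1)·0.85]
     = 0.7225 / 0.8725 = 0.8281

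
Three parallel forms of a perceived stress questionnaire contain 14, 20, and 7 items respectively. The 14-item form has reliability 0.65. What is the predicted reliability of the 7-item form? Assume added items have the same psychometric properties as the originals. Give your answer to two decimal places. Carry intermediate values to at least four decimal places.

0.48

Only the ratio of lengths matters: n = 7/14 = 0.5000
r_{7} = n·r / (1 + (n − 1)·r) = 0.3250 / 0.6750 ≈ 0.4815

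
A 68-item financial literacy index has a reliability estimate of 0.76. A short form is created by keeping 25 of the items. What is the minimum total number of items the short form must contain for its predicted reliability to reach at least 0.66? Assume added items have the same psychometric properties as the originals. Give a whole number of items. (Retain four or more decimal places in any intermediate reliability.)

42

Short-form reliability: n = 25/68 = 0.3676; r_25 = n·r/(1+(n−1)r) ≈ 0.5379
Length factor from the short form to reach 0.66: n' = 0.66(1 − 0.5379) / [0.5379(1 − 0.66)] ≈ 1.6676
Total items = 1.6676 × 25 = 41.69, rounded up to 42.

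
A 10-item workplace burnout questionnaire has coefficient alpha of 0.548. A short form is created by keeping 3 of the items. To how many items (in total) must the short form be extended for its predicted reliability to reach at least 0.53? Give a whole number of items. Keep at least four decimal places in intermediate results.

10

Short-form reliability: n = 3/10 = 0.3000; r_3 = n·r/(1+(n−1)r) ≈ 0.2667
Then solve for n' with r_old = 0.2667, r_target = 0.53: n' = 0.53(1 − 0.2667)/[0.2667(1 − 0.53)] = 3.1005
Items = 3.1005 × 3 ≈ 9.30 → 10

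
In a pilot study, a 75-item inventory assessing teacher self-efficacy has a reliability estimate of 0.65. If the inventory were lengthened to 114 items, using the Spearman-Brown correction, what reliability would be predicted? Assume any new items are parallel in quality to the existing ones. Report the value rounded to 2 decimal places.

0.74

Length ratio n = 114/75 = 1.52
r_new = (1.52 × 0.65) / (1 + (1.52 − 1) × 0.65)
r_new = 0.9880 / 1.3380 ≈ 0.7384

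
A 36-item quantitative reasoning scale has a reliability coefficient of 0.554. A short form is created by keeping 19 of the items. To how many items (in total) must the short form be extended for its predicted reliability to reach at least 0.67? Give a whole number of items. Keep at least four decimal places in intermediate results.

First, r for the 19-item form: n = 19/36 = 0.5278, so r_19 = 0.5278·0.554/(1 + (0.5278 − 1)·0.554) = 0.3960
Then solve for n' with r_old = 0.3960, r_target = 0.67: n' = 0.67(1 − 0.3960)/[0.3960(1 − 0.67)] = 3.0967
Items = 3.0967 × 19 ≈ 58.84 → 59

59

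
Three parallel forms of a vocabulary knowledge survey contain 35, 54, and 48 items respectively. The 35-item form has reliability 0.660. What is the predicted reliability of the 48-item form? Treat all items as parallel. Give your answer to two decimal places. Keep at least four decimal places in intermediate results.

0.73

The 54-item form is not needed; work directly from the 35-item form with n = 48/35 = 1.3714.
r_{48} = n·r / (1 + (n − 1)·r) = 0.9051 / 1.2451 ≈ 0.7269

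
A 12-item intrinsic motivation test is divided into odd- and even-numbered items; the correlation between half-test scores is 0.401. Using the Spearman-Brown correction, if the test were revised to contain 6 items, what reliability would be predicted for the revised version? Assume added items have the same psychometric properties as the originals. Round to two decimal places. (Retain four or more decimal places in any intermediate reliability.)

Full-test reliability from the split-half r: r_full = 2(0.401)/(1 + 0.401) = 0.5724
Then adjust to 6 items: n = 6/12 = 0.5000
r_new = n·r_full / (1 + (n − 1)·r_full) = 0.2862 / 0.7138 ≈ 0.4010

0.40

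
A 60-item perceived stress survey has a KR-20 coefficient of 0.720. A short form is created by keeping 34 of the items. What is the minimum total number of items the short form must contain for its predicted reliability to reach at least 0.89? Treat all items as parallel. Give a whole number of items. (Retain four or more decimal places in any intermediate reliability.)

189

Short-form reliability: n = 34/60 = 0.5667; r_34 = n·r/(1+(n−1)r) ≈ 0.5930
Length factor from the short form to reach 0.89: n' = 0.89(1 − 0.5930) / [0.5930(1 − 0.89)] ≈ 5.5531
Total items = 5.5531 × 34 = 188.81, rounded up to 189.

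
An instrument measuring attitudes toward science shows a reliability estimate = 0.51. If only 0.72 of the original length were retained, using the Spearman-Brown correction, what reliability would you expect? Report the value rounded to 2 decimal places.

0.43

r_new = (0.72 × 0.51) / (1 + (0.72 − 1) × 0.51)
r_new = 0.3672 / 0.8572 ≈ 0.4284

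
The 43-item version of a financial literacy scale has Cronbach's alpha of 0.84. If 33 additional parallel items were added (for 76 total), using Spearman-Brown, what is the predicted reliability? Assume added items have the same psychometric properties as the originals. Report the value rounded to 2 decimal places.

n = 76/43 = 1.7674
By Spearman-Brown, r_new = n r / (1 + (n − 1) r).
r_new = 1.7674·0.84 / [1 + (1.7674 − 1)·0.84]
r_new = 1.4846 / 1.6446 ≈ 0.9027

0.90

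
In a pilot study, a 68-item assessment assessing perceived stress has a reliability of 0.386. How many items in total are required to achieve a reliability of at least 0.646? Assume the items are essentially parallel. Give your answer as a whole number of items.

198

Invert Spearman-Brown to solve for n:
n = r_target (1 − r_old) / [ r_old (1 − r_target) ]
n = 0.646 × (1 − 0.386) / [ 0.386 × (1 − 0.646) ]
  = 0.396644 / 0.136644 = 2.9028
2.9028 × 68 = 197.39 → 198 items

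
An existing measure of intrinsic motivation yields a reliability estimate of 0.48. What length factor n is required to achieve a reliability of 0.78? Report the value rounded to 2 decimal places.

3.84

n = 0.78 × (1 − 0.48) / [ 0.48 × (1 − 0.78) ]
n = 0.4056 / 0.1056 ≈ 3.8409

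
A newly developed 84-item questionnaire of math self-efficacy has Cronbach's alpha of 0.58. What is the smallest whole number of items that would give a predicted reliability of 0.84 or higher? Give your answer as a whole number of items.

320

Invert Spearman-Brown to solve for n:
n = r*(1 − r) / [ r (1 − r*) ]
n = [0.84 × 0.42] / [0.58 × 0.16]
  = 0.3528 / 0.0928 = 3.8017
Items needed = n × 84 = 3.8017 × 84 ≈ 319.34 → round up to 320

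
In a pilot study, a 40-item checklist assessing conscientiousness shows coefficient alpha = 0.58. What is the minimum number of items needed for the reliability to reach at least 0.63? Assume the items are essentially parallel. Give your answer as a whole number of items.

Rearranging the Spearman-Brown formula for n,
n = r*(1 − r) / [ r (1 − r*) ]
n = 0.63(1 − 0.58) / [0.58(1 − 0.63)]
  = 0.2646 / 0.2146 = 1.2330
So the test needs 1.2330 × 40 ≈ 49.32 items; rounding up, 50.

50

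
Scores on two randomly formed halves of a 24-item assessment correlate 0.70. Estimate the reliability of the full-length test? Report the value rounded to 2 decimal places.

0.82

Each half is half the length of the full test, so the full test is n = 2 times a half.
r_full = 2r_hh / (1 + r_hh) = 2 × 0.70 / (1 + 0.70)
r_full = 1.4000 / 1.7000 ≈ 0.8235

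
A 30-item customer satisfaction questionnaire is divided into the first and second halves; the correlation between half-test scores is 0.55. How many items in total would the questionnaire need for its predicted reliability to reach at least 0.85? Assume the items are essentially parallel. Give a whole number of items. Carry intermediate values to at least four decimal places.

Corrected full-test reliability: r_full = 2 × 0.55 / (1 + 0.55) ≈ 0.7097
Solve Spearman-Brown for n: n = 0.85(1 − 0.7097) / [0.7097(1 − 0.85)] = 2.3179
Required items = 2.3179 × 30 = 69.54, so 70 items.

70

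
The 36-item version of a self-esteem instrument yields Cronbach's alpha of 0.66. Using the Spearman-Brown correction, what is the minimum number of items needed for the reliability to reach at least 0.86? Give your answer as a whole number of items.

n = 0.86(1 − 0.66) / [0.66(1 − 0.86)]
  = 0.2924 / 0.0924 = 3.1645
So the test needs 3.1645 × 36 ≈ 113.92 items; rounding up, 114.

114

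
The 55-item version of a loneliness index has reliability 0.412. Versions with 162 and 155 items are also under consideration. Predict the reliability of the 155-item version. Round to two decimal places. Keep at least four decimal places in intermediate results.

Only the ratio of lengths matters: n = 155/55 = 2.8182
r_{155} = n·r / (1 + (n − 1)·r) = 1.1611 / 1.7491 ≈ 0.6638

0.66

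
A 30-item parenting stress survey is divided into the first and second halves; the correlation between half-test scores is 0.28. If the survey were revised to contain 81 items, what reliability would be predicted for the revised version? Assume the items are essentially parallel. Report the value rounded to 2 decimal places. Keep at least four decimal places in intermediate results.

0.68

First correct the split-half correlation to full-test reliability: r_full = 2 × 0.28 / (1 + 0.28) ≈ 0.4375
Length factor from 30 to 81 items: n = 81/30 = 2.7000
r_new = n·r_full / (1 + (n − 1)·r_full) = 1.1813 / 1.7438 ≈ 0.6774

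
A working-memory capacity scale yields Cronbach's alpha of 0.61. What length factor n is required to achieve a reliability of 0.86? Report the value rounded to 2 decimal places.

n = [0.86 × 0.39] / [0.61 × 0.14]
  = 0.3354 / 0.0854 = 3.9274

3.93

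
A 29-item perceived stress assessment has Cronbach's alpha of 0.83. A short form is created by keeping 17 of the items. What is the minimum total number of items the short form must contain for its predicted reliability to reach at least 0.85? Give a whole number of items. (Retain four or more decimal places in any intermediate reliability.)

34

Short-form reliability: n = 17/29 = 0.5862; r_17 = n·r/(1+(n−1)r) ≈ 0.7411
Then solve for n' with r_old = 0.7411, r_target = 0.85: n' = 0.85(1 − 0.7411)/[0.7411(1 − 0.85)] = 1.9796
Total items = 1.9796 × 17 = 33.65, rounded up to 34.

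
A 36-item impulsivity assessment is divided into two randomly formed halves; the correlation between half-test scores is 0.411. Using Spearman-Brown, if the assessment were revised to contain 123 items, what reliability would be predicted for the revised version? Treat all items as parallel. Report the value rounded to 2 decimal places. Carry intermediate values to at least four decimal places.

Spearman-Brown correction (n = 2): r_full = 2·0.411/(1 + 0.411) = 0.5826
Length factor from 36 to 123 items: n = 123/36 = 3.4167
r_new = n·r_full / (1 + (n − 1)·r_full) = 1.9906 / 2.4080 ≈ 0.8267

0.83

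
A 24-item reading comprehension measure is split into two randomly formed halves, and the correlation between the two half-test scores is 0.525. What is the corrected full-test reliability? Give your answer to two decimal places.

r_full = 2r_hh / (1 + r_hh) = 2 × 0.525 / (1 + 0.525)
       = 1.0500 / 1.5250 = 0.6885

0.69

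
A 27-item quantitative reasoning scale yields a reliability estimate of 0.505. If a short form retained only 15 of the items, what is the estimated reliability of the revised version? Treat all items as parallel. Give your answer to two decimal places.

0.36

The new length is 15/27 = 0.5556 times the old.
Spearman-Brown: r_new = n·r / (1 + (n − 1)·r)
r_new = 0.5556·0.505 / [1 + (0.5556 − 1)·0.505]
r_new = 0.2806 / 0.7756 ≈ 0.3618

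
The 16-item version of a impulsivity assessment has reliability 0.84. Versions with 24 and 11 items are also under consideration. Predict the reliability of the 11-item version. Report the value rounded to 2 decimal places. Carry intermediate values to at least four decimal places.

0.78

The 24-item form is not needed; work directly from the 16-item form with n = 11/16 = 0.6875.
r_{11} = n·r / (1 + (n − 1)·r) = 0.5775 / 0.7375 ≈ 0.7831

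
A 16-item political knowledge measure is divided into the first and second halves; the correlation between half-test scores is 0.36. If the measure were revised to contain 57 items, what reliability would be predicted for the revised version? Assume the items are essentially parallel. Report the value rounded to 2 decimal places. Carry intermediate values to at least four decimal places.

0.80

Full-test reliability from the split-half r: r_full = 2(0.36)/(1 + 0.36) = 0.5294
Then adjust to 57 items: n = 57/16 = 3.5625
r_new = n·r_full / (1 + (n − 1)·r_full) = 1.8860 / 2.3566 ≈ 0.8003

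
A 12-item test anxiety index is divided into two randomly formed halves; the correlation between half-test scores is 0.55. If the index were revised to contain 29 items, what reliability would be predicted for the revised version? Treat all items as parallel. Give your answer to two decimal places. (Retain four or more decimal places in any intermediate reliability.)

0.86

First correct the split-half correlation to full-test reliability: r_full = 2 × 0.55 / (1 + 0.55) ≈ 0.7097
Then adjust to 29 items: n = 29/12 = 2.4167
r_new = n·r_full / (1 + (n − 1)·r_full) = 1.7151 / 2.0054 ≈ 0.8552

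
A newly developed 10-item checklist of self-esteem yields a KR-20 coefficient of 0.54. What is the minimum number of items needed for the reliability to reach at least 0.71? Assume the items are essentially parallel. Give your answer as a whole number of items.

21

Rearranging the Spearman-Brown formula for n,
n = r*(1 − r) / [ r (1 − r*) ]
n = 0.71(1 − 0.54) / [0.54(1 − 0.71)]
n = 0.3266 / 0.1566 ≈ 2.0856
Items needed = n × 10 = 2.0856 × 10 ≈ 20.86 → round up to 21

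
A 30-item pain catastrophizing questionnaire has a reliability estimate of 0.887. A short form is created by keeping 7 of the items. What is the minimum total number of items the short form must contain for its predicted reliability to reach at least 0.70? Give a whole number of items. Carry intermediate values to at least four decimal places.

9

First, r for the 7-item form: n = 7/30 = 0.2333, so r_7 = 0.2333·0.887/(1 + (0.2333 − 1)·0.887) = 0.6468
Length factor from the short form to reach 0.70: n' = 0.70(1 − 0.6468) / [0.6468(1 − 0.70)] ≈ 1.2742
Total items = 1.2742 × 7 = 8.92, rounded up to 9.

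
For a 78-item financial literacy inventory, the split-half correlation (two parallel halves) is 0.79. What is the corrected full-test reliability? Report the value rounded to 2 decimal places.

r_full = 2(0.79) / (1 + 0.79)
r_full = 1.5800 / 1.7900 ≈ 0.8827

0.88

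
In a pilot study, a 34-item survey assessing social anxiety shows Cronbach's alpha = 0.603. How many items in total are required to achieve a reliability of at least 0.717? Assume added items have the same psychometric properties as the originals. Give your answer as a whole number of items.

57

n = 0.717(1 − 0.603) / [0.603(1 − 0.717)]
  = 0.284649 / 0.170649 = 1.6680
1.6680 × 34 = 56.71 → 57 items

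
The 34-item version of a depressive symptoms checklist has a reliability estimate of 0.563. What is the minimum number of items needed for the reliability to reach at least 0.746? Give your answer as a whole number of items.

n = 0.746(1 − 0.563) / [0.563(1 − 0.746)]
  = 0.326002 / 0.143002 = 2.2797
2.2797 × 34 = 77.51 → 78 items

78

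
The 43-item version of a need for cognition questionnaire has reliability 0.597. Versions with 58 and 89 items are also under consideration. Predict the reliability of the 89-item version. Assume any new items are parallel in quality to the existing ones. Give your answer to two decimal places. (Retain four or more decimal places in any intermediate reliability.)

Only the ratio of lengths matters: n = 89/43 = 2.0698
r_{89} = n·r / (1 + (n − 1)·r) = 1.2357 / 1.6387 ≈ 0.7541

0.75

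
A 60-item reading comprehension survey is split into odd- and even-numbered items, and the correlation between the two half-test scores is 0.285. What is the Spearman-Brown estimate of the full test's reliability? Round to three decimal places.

The full test is twice the length of either half (n = 2).
r_full = 2(0.285) / (1 + 0.285)
       = 0.5700 / 1.2850 = 0.4436

0.444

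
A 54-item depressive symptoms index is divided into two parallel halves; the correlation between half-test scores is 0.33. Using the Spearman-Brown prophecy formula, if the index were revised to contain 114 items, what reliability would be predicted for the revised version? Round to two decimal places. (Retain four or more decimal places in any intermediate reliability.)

0.68

Full-test reliability from the split-half r: r_full = 2(0.33)/(1 + 0.33) = 0.4962
Then adjust to 114 items: n = 114/54 = 2.1111
r_new = n·r_full / (1 + (n − 1)·r_full) = 1.0475 / 1.5513 ≈ 0.6752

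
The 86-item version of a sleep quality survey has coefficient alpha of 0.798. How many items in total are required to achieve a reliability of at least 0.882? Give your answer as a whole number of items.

163

Rearranging the Spearman-Brown formula for n,
n = r*(1 − r) / [ r (1 − r*) ]
n = 0.882 × (1 − 0.798) / [ 0.798 × (1 − 0.882) ]
n = 0.178164 / 0.094164 ≈ 1.8921
1.8921 × 86 = 162.72 → 163 items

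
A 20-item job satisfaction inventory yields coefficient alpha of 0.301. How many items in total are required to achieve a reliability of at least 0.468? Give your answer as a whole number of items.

Rearranging the Spearman-Brown formula for n,
n = r*(1 − r) / [ r (1 − r*) ]
n = 0.468 × (1 − 0.301) / [ 0.301 × (1 − 0.468) ]
  = 0.327132 / 0.160132 = 2.0429
So the test needs 2.0429 × 20 ≈ 40.86 items; rounding up, 41.

41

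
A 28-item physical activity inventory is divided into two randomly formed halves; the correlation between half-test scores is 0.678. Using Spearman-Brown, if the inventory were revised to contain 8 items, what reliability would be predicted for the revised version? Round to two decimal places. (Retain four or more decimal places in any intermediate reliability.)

Full-test reliability from the split-half r: r_full = 2(0.678)/(1 + 0.678) = 0.8081
Then adjust to 8 items: n = 8/28 = 0.2857
r_new = n·r_full / (1 + (n − 1)·r_full) = 0.2309 / 0.4228 ≈ 0.5461

0.55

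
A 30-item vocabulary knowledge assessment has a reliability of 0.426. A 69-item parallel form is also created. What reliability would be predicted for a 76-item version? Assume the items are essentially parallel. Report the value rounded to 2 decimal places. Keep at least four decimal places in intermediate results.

0.65

Only the ratio of lengths matters: n = 76/30 = 2.5333
r_{76} = n·r / (1 + (n − 1)·r) = 1.0792 / 1.6532 ≈ 0.6528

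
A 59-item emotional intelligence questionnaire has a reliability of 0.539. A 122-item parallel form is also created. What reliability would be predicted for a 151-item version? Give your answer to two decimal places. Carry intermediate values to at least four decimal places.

0.75

The 122-item form is not needed; work directly from the 59-item form with n = 151/59 = 2.5593.
r_{151} = n·r / (1 + (n − 1)·r) = 1.3795 / 1.8405 ≈ 0.7495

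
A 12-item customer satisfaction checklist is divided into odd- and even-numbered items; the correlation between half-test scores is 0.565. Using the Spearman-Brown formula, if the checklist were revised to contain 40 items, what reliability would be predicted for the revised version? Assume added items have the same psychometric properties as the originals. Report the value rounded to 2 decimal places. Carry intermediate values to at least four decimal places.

Full-test reliability from the split-half r: r_full = 2(0.565)/(1 + 0.565) = 0.7220
Then adjust to 40 items: n = 40/12 = 3.3333
r_new = n·r_full / (1 + (n − 1)·r_full) = 2.4066 / 2.6846 ≈ 0.8964

0.90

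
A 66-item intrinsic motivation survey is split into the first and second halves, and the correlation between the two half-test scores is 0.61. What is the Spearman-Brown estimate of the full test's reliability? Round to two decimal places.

0.76

r_full = 2(0.61) / (1 + 0.61)
       = 1.2200 / 1.6100 = 0.7578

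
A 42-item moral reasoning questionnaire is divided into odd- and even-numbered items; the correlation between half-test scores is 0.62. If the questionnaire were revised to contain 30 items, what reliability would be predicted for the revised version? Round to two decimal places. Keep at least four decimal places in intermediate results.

Full-test reliability from the split-half r: r_full = 2(0.62)/(1 + 0.62) = 0.7654
Length factor from 42 to 30 items: n = 30/42 = 0.7143
r_new = n·r_full / (1 + (n − 1)·r_full) = 0.5467 / 0.7813 ≈ 0.6997

0.70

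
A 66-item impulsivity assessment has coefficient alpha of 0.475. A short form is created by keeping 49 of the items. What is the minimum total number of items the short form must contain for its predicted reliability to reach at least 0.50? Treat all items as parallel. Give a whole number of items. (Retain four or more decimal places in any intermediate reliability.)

Short-form reliability: n = 49/66 = 0.7424; r_49 = n·r/(1+(n−1)r) ≈ 0.4018
Then solve for n' with r_old = 0.4018, r_target = 0.50: n' = 0.50(1 − 0.4018)/[0.4018(1 − 0.50)] = 1.4888
Items = 1.4888 × 49 ≈ 72.95 → 73

73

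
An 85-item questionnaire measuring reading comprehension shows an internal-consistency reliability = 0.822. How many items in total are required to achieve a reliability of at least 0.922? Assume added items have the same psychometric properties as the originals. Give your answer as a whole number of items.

218

Spearman-Brown solved for the length factor n:
n = r_target (1 − r_old) / [ r_old (1 − r_target) ]
n = 0.922 × (1 − 0.822) / [ 0.822 × (1 − 0.922) ]
  = 0.164116 / 0.064116 = 2.5597
So the test needs 2.5597 × 85 ≈ 217.57 items; rounding up, 218.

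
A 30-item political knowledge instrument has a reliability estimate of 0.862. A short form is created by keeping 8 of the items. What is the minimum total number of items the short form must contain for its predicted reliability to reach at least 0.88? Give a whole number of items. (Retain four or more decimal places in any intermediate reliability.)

36

Short-form reliability: n = 8/30 = 0.2667; r_8 = n·r/(1+(n−1)r) ≈ 0.6249
Then solve for n' with r_old = 0.6249, r_target = 0.88: n' = 0.88(1 − 0.6249)/[0.6249(1 − 0.88)] = 4.4019
Total items = 4.4019 × 8 = 35.22, rounded up to 36.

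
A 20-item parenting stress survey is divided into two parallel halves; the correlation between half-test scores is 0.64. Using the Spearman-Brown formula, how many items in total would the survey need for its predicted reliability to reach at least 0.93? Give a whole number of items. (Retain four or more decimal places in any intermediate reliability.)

75

r_full = 2(0.64)/(1 + 0.64) = 0.7805
Solve Spearman-Brown for n: n = 0.93(1 − 0.7805) / [0.7805(1 − 0.93)] = 3.7363
Items = 3.7363 × 20 ≈ 74.73 → 75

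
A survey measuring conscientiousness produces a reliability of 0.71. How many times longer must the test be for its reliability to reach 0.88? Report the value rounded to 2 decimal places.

3.00

Invert Spearman-Brown to solve for n:
n = r*(1 − r) / [ r (1 − r*) ]
n = 0.88(1 − 0.71) / [0.71(1 − 0.88)]
n = 0.2552 / 0.0852 ≈ 2.9953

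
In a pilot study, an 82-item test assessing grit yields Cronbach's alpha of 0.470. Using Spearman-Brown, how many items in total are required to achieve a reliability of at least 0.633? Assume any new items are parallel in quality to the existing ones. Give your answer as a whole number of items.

160

Rearranging the Spearman-Brown formula for n,
n = r*(1 − r) / [ r (1 − r*) ]
n = [0.633 × 0.530] / [0.470 × 0.367]
n = 0.335490 / 0.172490 ≈ 1.9450
1.9450 × 82 = 159.49 → 160 items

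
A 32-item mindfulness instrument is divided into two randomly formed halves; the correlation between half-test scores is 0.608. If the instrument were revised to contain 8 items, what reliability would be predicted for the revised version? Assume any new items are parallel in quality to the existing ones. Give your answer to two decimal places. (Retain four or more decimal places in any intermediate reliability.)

Spearman-Brown correction (n = 2): r_full = 2·0.608/(1 + 0.608) = 0.7562
Length factor from 32 to 8 items: n = 8/32 = 0.2500
r_new = n·r_full / (1 + (n − 1)·r_full) = 0.1890 / 0.4328 ≈ 0.4367

0.44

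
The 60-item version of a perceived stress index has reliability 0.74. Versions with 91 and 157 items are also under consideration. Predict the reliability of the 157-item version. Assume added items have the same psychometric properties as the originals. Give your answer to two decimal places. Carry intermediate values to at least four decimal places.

0.88

Only the ratio of lengths matters: n = 157/60 = 2.6167
r_{157} = n·r / (1 + (n − 1)·r) = 1.9364 / 2.1964 ≈ 0.8816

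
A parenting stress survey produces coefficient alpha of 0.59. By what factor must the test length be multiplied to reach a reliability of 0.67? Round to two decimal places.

1.41

Rearranging the Spearman-Brown formula for n,
n = r*(1 − r) / [ r (1 − r*) ]
n = 0.67 × (1 − 0.59) / [ 0.59 × (1 − 0.67) ]
  = 0.2747 / 0.1947 = 1.4109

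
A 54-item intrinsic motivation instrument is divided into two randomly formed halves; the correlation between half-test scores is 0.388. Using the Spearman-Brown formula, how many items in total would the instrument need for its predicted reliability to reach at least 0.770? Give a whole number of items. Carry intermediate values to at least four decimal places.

r_full = 2(0.388)/(1 + 0.388) = 0.5591
n = r_tgt(1 − r_full) / [r_full(1 − r_tgt)] = 0.770 × 0.4409 / (0.5591 × 0.230) ≈ 2.6401
Required items = 2.6401 × 54 = 142.57, so 143 items.

143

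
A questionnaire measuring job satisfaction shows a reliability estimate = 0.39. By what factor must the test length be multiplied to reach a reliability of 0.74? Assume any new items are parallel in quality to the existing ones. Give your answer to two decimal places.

Spearman-Brown solved for the length factor n:
n = r*(1 − r) / [ r (1 − r*) ]
n = 0.74 × (1 − 0.39) / [ 0.39 × (1 − 0.74) ]
  = 0.4514 / 0.1014 = 4.4517

4.45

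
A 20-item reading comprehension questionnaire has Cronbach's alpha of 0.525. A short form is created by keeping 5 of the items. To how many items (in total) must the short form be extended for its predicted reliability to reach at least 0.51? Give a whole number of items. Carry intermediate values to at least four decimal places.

19

First, r for the 5-item form: n = 5/20 = 0.2500, so r_5 = 0.2500·0.525/(1 + (0.2500 − 1)·0.525) = 0.2165
Then solve for n' with r_old = 0.2165, r_target = 0.51: n' = 0.51(1 − 0.2165)/[0.2165(1 − 0.51)] = 3.7666
Items = 3.7666 × 5 ≈ 18.83 → 19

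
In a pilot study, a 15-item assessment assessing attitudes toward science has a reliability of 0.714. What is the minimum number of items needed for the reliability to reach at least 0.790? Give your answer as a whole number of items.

23

Rearranging the Spearman-Brown formula for n,
n = r*(1 − r) / [ r (1 − r*) ]
n = [0.790 × 0.286] / [0.714 × 0.210]
n = 0.225940 / 0.149940 ≈ 1.5069
So the test needs 1.5069 × 15 ≈ 22.60 items; rounding up, 23.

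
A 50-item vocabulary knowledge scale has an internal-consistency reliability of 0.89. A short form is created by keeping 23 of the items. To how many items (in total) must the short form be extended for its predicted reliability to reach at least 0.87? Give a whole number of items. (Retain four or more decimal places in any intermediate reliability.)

First, r for the 23-item form: n = 23/50 = 0.4600, so r_23 = 0.4600·0.89/(1 + (0.4600 − 1)·0.89) = 0.7882
Length factor from the short form to reach 0.87: n' = 0.87(1 − 0.7882) / [0.7882(1 − 0.87)] ≈ 1.7983
Total items = 1.7983 × 23 = 41.36, rounded up to 42.

42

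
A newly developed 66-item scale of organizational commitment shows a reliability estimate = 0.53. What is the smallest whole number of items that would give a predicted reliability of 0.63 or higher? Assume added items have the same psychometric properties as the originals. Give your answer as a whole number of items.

n = [0.63 × 0.47] / [0.53 × 0.37]
n = 0.2961 / 0.1961 ≈ 1.5099
1.5099 × 66 = 99.65 → 100 items

100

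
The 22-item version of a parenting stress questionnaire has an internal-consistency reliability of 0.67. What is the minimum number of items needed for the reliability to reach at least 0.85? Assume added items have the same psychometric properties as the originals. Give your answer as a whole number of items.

n = 0.85 × (1 − 0.67) / [ 0.67 × (1 − 0.85) ]
  = 0.2805 / 0.1005 = 2.7910
2.7910 × 22 = 61.40 → 62 items

62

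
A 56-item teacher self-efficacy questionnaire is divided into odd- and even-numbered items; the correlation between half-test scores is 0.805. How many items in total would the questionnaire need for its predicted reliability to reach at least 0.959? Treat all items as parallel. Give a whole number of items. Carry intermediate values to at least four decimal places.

159

r_full = 2(0.805)/(1 + 0.805) = 0.8920
n = r_tgt(1 − r_full) / [r_full(1 − r_tgt)] = 0.959 × 0.1080 / (0.8920 × 0.041) ≈ 2.8320
Items = 2.8320 × 56 ≈ 158.59 → 159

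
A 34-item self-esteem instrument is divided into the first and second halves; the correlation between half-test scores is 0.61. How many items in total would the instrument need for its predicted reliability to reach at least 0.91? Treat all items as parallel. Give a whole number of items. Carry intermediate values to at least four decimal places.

110

Corrected full-test reliability: r_full = 2 × 0.61 / (1 + 0.61) ≈ 0.7578
n = r_tgt(1 − r_full) / [r_full(1 − r_tgt)] = 0.91 × 0.2422 / (0.7578 × 0.09) ≈ 3.2316
Items = 3.2316 × 34 ≈ 109.87 → 110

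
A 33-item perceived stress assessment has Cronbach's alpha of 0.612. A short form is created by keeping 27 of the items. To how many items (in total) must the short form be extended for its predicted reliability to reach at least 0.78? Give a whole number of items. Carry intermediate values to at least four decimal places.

75

First, r for the 27-item form: n = 27/33 = 0.8182, so r_27 = 0.8182·0.612/(1 + (0.8182 − 1)·0.612) = 0.5634
Length factor from the short form to reach 0.78: n' = 0.78(1 − 0.5634) / [0.5634(1 − 0.78)] ≈ 2.7475
Items = 2.7475 × 27 ≈ 74.18 → 75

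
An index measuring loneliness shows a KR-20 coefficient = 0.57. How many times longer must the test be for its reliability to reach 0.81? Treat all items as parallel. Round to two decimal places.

Spearman-Brown solved for the length factor n:
n = r*(1 − r) / [ r (1 − r*) ]
n = 0.81 × (1 − 0.57) / [ 0.57 × (1 − 0.81) ]
  = 0.3483 / 0.1083 = 3.2161

3.22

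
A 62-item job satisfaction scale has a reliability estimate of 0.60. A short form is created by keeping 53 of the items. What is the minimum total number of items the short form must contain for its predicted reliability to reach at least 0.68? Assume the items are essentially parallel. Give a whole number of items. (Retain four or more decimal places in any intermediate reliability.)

88

Short-form reliability: n = 53/62 = 0.8548; r_53 = n·r/(1+(n−1)r) ≈ 0.5618
Then solve for n' with r_old = 0.5618, r_target = 0.68: n' = 0.68(1 − 0.5618)/[0.5618(1 − 0.68)] = 1.6575
Total items = 1.6575 × 53 = 87.85, rounded up to 88.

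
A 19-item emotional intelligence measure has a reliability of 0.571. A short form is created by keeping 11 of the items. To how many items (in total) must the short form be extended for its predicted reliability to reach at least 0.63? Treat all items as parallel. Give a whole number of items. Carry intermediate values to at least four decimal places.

25

Short-form reliability: n = 11/19 = 0.5789; r_11 = n·r/(1+(n−1)r) ≈ 0.4352
Then solve for n' with r_old = 0.4352, r_target = 0.63: n' = 0.63(1 − 0.4352)/[0.4352(1 − 0.63)] = 2.2098
Items = 2.2098 × 11 ≈ 24.31 → 25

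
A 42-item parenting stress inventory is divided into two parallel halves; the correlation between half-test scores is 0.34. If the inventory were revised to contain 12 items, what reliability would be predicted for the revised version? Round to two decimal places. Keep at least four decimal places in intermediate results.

0.23

First correct the split-half correlation to full-test reliability: r_full = 2 × 0.34 / (1 + 0.34) ≈ 0.5075
Then adjust to 12 items: n = 12/42 = 0.2857
r_new = n·r_full / (1 + (n − 1)·r_full) = 0.1450 / 0.6375 ≈ 0.2275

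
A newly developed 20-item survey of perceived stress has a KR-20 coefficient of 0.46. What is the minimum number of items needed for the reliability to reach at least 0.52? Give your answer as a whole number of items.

n = 0.52(1 − 0.46) / [0.46(1 − 0.52)]
  = 0.2808 / 0.2208 = 1.2717
So the test needs 1.2717 × 20 ≈ 25.43 items; rounding up, 26.

26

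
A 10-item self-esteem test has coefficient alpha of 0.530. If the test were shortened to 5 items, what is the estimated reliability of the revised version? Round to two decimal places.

0.36

The new length is 5/10 = 0.5 times the old.
By Spearman-Brown, r_new = n r / (1 + (n − 1) r).
r_new = 0.5·0.530 / [1 + (0.5 − 1)·0.530]
     = 0.2650 / 0.7350 = 0.3605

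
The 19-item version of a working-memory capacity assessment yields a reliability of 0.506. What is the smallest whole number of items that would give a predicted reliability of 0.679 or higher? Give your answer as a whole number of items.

40

Invert Spearman-Brown to solve for n:
n = r*(1 − r) / [ r (1 − r*) ]
n = [0.679 × 0.494] / [0.506 × 0.321]
n = 0.335426 / 0.162426 ≈ 2.0651
So the test needs 2.0651 × 19 ≈ 39.24 items; rounding up, 40.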